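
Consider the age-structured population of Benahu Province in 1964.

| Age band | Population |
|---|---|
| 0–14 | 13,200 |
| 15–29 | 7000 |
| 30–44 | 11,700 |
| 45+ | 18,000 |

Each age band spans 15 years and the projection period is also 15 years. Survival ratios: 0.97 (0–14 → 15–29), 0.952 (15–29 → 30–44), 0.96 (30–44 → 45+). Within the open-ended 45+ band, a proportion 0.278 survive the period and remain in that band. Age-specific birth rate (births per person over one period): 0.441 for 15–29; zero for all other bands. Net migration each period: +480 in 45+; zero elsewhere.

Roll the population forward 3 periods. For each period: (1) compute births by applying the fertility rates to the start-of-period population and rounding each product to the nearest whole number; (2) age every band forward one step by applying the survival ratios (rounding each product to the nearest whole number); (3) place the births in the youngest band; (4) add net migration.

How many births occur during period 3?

Numbering the groups 1..4 from youngest to oldest:
— Period 1 —
Births: 7000 × 0.441 = 3087
Group 2: 13200 × 0.97 = 12804
Group 3: 7000 × 0.952 = 6664
Group 4: 11700 × 0.96 + 18000 × 0.278 = 11232 + 5004 = 16236
Net migration: Group 4 + 480 → 16716
→ [3087, 12804, 6664, 16716]
— Period 2 —
Births: 12804 × 0.441 = 5647
Group 2: 3087 × 0.97 = 2994
Group 3: 12804 × 0.952 = 12189
Group 4: 6664 × 0.96 + 16716 × 0.278 = 6397 + 4647 = 11044
Net migration: Group 4 + 480 → 11524
→ [5647, 2994, 12189, 11524]
— Period 3 —
Births: 2994 × 0.441 = 1320
Group 2: 5647 × 0.97 = 5478
Group 3: 2994 × 0.952 = 2850
Group 4: 12189 × 0.96 + 11524 × 0.278 = 11701 + 3204 = 14905
Net migration: Group 4 + 480 → 15385
→ [1320, 5478, 2850, 15385]

1320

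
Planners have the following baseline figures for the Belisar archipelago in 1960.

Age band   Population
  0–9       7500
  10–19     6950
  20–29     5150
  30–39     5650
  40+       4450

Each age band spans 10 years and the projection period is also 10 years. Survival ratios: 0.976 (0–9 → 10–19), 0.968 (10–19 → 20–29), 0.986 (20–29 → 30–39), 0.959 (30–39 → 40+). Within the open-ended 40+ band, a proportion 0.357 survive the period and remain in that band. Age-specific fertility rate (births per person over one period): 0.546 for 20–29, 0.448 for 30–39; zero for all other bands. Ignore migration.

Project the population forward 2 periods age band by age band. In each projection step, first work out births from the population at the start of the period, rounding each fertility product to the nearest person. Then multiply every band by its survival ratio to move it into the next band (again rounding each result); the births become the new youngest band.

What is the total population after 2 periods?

32254

Call the bands 1 to 5, youngest first.
After projecting period 1:
Births: 5150 × 0.546 = 2812 ; 5650 × 0.448 = 2531 ⇒ total 5343
Band 2: 7500 × 0.976 = 7320
Band 3: 6950 × 0.968 = 6728
Band 4: 5150 × 0.986 = 5078
Band 5: 5650 × 0.959 + 4450 × 0.357 = 5418 + 1589 = 7007
Population now: 0–9=5343, 10–19=7320, 20–29=6728, 30–39=5078, 40+=7007
After projecting period 2:
Births: 6728 × 0.546 = 3673 ; 5078 × 0.448 = 2275 ⇒ total 5948
Band 2: 5343 × 0.976 = 5215
Band 3: 7320 × 0.968 = 7086
Band 4: 6728 × 0.986 = 6634
Band 5: 5078 × 0.959 + 7007 × 0.357 = 4870 + 2501 = 7371
Population now: 0–9=5948, 10–19=5215, 20–29=7086, 30–39=6634, 40+=7371
Total after period 2: 5948 + 5215 + 7086 + 6634 + 7371 = 32254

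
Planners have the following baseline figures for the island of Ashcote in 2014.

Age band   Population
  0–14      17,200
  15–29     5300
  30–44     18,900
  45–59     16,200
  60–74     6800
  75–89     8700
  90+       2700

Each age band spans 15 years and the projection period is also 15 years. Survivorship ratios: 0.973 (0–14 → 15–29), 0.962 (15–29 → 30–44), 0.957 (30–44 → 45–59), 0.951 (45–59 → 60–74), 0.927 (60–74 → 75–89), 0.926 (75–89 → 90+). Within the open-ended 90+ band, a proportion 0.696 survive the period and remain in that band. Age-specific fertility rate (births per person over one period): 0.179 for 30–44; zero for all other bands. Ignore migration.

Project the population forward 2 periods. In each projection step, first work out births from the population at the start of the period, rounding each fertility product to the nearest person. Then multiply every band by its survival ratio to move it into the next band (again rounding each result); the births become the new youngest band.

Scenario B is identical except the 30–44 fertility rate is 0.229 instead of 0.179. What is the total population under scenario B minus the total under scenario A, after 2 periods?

Numbering the bands 1..7 from youngest to oldest:
— Period 1 —
Births: 18900 * 0.179 = 3383
Band 2: 17200 * 0.973 = 16736
Band 3: 5300 * 0.962 = 5099
Band 4: 18900 * 0.957 = 18087
Band 5: 16200 * 0.951 = 15406
Band 6: 6800 * 0.927 = 6304
Band 7: 8700 * 0.926 + 2700 * 0.696 = 8056 + 1879 = 9935
End of period: [3383, 16736, 5099, 18087, 15406, 6304, 9935]
— Period 2 —
Births: 5099 * 0.179 = 913
Band 2: 3383 * 0.973 = 3292
Band 3: 16736 * 0.962 = 16100
Band 4: 5099 * 0.957 = 4880
Band 5: 18087 * 0.951 = 17201
Band 6: 15406 * 0.927 = 14281
Band 7: 6304 * 0.926 + 9935 * 0.696 = 5838 + 6915 = 12753
End of period: [913, 3292, 16100, 4880, 17201, 14281, 12753]
Scenario A total after 2 periods: 69420
Scenario B projection —
— Period 1 —
Births: 18900 * 0.229 = 4328
Band 2: 17200 * 0.973 = 16736
Band 3: 5300 * 0.962 = 5099
Band 4: 18900 * 0.957 = 18087
Band 5: 16200 * 0.951 = 15406
Band 6: 6800 * 0.927 = 6304
Band 7: 8700 * 0.926 + 2700 * 0.696 = 8056 + 1879 = 9935
End of period: [4328, 16736, 5099, 18087, 15406, 6304, 9935]
— Period 2 —
Births: 5099 * 0.229 = 1168
Band 2: 4328 * 0.973 = 4211
Band 3: 16736 * 0.962 = 16100
Band 4: 5099 * 0.957 = 4880
Band 5: 18087 * 0.951 = 17201
Band 6: 15406 * 0.927 = 14281
Band 7: 6304 * 0.926 + 9935 * 0.696 = 5838 + 6915 = 12753
End of period: [1168, 4211, 16100, 4880, 17201, 14281, 12753]
Scenario B total after 2 periods: 70594
Difference B − A = 70594 − 69420 = 1174

1174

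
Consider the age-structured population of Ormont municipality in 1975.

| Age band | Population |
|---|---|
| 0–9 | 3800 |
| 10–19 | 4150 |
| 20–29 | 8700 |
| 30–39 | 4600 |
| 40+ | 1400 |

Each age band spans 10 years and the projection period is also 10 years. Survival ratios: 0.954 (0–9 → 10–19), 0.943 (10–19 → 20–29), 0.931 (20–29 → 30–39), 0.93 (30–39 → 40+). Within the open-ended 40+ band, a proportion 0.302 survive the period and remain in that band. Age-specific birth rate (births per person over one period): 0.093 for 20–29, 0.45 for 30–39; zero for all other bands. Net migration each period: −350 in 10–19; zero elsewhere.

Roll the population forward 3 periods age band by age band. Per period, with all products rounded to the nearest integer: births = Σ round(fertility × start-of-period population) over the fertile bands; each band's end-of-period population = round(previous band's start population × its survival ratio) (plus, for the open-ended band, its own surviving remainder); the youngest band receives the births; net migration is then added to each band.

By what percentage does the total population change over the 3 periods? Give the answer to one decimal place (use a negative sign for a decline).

Period 1:
Births: 8700 × 0.093 = 809 ; 4600 × 0.45 = 2070 ⇒ total 2879
10–19: 3800 × 0.954 = 3625
20–29: 4150 × 0.943 = 3913
30–39: 8700 × 0.931 = 8100
40+: 4600 × 0.93 + 1400 × 0.302 = 4278 + 423 = 4701
Net migration: 10–19 − 350 → 3275
Giving 2879 / 3275 / 3913 / 8100 / 4701.
Period 2:
Births: 3913 × 0.093 = 364 ; 8100 × 0.45 = 3645 ⇒ total 4009
10–19: 2879 × 0.954 = 2747
20–29: 3275 × 0.943 = 3088
30–39: 3913 × 0.931 = 3643
40+: 8100 × 0.93 + 4701 × 0.302 = 7533 + 1420 = 8953
Net migration: 10–19 − 350 → 2397
Giving 4009 / 2397 / 3088 / 3643 / 8953.
Period 3:
Births: 3088 × 0.093 = 287 ; 3643 × 0.45 = 1639 ⇒ total 1926
10–19: 4009 × 0.954 = 3825
20–29: 2397 × 0.943 = 2260
30–39: 3088 × 0.931 = 2875
40+: 3643 × 0.93 + 8953 × 0.302 = 3388 + 2704 = 6092
Net migration: 10–19 − 350 → 3475
Giving 1926 / 3475 / 2260 / 2875 / 6092.
Total: 22650 → 16628; change = -6022; percentage change = -26.6%

-26.6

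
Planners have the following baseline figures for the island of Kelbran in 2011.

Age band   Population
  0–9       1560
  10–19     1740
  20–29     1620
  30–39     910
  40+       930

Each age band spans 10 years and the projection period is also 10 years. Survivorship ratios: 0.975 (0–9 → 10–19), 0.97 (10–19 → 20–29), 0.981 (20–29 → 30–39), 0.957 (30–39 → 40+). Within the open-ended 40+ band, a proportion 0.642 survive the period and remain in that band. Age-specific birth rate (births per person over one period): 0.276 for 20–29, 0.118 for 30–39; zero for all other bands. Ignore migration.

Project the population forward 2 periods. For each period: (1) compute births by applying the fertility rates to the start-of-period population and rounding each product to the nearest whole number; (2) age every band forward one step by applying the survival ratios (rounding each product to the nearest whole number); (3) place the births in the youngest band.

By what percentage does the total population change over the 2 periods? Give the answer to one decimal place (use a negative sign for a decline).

Numbering the groups 1..5 from youngest to oldest:
After projecting period 1:
Births: 1620 × 0.276 = 447, 910 × 0.118 = 107 — total 554
Group 2: 1560 × 0.975 = 1521
Group 3: 1740 × 0.97 = 1688
Group 4: 1620 × 0.981 = 1589
Group 5: 910 × 0.957 + 930 × 0.642 = 871 + 597 = 1468
End of period: [554, 1521, 1688, 1589, 1468]
After projecting period 2:
Births: 1688 × 0.276 = 466, 1589 × 0.118 = 188 — total 654
Group 2: 554 × 0.975 = 540
Group 3: 1521 × 0.97 = 1475
Group 4: 1688 × 0.981 = 1656
Group 5: 1589 × 0.957 + 1468 × 0.642 = 1521 + 942 = 2463
End of period: [654, 540, 1475, 1656, 2463]
Total: 6760 → 6788; change = 28; percentage change = 0.4%

0.4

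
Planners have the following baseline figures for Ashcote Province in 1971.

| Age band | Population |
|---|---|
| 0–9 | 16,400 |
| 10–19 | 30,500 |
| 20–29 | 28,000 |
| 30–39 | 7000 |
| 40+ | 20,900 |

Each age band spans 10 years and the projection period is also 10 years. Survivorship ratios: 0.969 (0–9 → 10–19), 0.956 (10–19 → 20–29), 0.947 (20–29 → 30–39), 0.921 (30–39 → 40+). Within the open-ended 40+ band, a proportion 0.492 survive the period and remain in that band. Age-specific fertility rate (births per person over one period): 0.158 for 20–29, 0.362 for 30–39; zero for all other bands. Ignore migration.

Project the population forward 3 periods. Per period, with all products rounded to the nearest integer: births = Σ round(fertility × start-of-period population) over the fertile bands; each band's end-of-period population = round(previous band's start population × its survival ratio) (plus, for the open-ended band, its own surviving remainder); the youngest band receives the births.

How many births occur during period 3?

12396

[period 1]
Births: 28000 × 0.158 = 4424  |  7000 × 0.362 = 2534 ⇒ total 6958
10–19: 16400 × 0.969 = 15892
20–29: 30500 × 0.956 = 29158
30–39: 28000 × 0.947 = 26516
40+: 7000 × 0.921 + 20900 × 0.492 = 6447 + 10283 = 16730
→ [6958, 15892, 29158, 26516, 16730]
[period 2]
Births: 29158 × 0.158 = 4607  |  26516 × 0.362 = 9599 ⇒ total 14206
10–19: 6958 × 0.969 = 6742
20–29: 15892 × 0.956 = 15193
30–39: 29158 × 0.947 = 27613
40+: 26516 × 0.921 + 16730 × 0.492 = 24421 + 8231 = 32652
→ [14206, 6742, 15193, 27613, 32652]
[period 3]
Births: 15193 × 0.158 = 2400  |  27613 × 0.362 = 9996 ⇒ total 12396
10–19: 14206 × 0.969 = 13766
20–29: 6742 × 0.956 = 6445
30–39: 15193 × 0.947 = 14388
40+: 27613 × 0.921 + 32652 × 0.492 = 25432 + 16065 = 41497
→ [12396, 13766, 6445, 14388, 41497]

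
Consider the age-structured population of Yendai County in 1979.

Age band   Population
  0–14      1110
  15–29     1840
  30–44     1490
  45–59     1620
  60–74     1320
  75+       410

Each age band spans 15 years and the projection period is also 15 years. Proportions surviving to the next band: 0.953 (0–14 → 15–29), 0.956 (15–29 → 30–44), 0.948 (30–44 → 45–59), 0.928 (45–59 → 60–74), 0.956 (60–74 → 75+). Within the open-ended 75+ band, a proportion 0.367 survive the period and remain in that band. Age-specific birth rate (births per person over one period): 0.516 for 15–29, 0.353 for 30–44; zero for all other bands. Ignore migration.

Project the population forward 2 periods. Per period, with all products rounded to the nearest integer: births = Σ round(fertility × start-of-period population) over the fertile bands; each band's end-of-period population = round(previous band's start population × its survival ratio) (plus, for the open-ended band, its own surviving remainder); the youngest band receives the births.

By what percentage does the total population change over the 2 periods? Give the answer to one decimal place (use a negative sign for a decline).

— Period 1 —
Births: 1840 × 0.516 = 949, 1490 × 0.353 = 526 → 1475
15–29: 1110 × 0.953 = 1058
30–44: 1840 × 0.956 = 1759
45–59: 1490 × 0.948 = 1413
60–74: 1620 × 0.928 = 1503
75+: 1320 × 0.956 + 410 × 0.367 = 1262 + 150 = 1412
End of period: [1475, 1058, 1759, 1413, 1503, 1412]
— Period 2 —
Births: 1058 × 0.516 = 546, 1759 × 0.353 = 621 → 1167
15–29: 1475 × 0.953 = 1406
30–44: 1058 × 0.956 = 1011
45–59: 1759 × 0.948 = 1668
60–74: 1413 × 0.928 = 1311
75+: 1503 × 0.956 + 1412 × 0.367 = 1437 + 518 = 1955
End of period: [1167, 1406, 1011, 1668, 1311, 1955]
Total: 7790 → 8518; change = 728; percentage change = 9.3%

9.3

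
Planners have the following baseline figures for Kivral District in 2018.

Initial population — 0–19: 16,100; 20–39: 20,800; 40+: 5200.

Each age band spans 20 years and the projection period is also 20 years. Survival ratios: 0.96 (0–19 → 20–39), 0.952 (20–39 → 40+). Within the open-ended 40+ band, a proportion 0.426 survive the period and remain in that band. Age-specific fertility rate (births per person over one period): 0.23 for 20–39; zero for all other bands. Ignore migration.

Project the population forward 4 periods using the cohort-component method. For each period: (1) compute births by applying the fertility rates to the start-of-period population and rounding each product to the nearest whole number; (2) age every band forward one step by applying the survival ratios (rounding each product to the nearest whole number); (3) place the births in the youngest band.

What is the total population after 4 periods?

Let band 1 be 0–19 through band 3 = 40+.
Period 1:
Births: 20800 * 0.23 = 4784
Band 2: 16100 * 0.96 = 15456
Band 3: 20800 * 0.952 + 5200 * 0.426 = 19802 + 2215 = 22017
Giving 4784 / 15456 / 22017.
Period 2:
Births: 15456 * 0.23 = 3555
Band 2: 4784 * 0.96 = 4593
Band 3: 15456 * 0.952 + 22017 * 0.426 = 14714 + 9379 = 24093
Giving 3555 / 4593 / 24093.
Period 3:
Births: 4593 * 0.23 = 1056
Band 2: 3555 * 0.96 = 3413
Band 3: 4593 * 0.952 + 24093 * 0.426 = 4373 + 10264 = 14637
Giving 1056 / 3413 / 14637.
Period 4:
Births: 3413 * 0.23 = 785
Band 2: 1056 * 0.96 = 1014
Band 3: 3413 * 0.952 + 14637 * 0.426 = 3249 + 6235 = 9484
Giving 785 / 1014 / 9484.
Total after period 4: 785 + 1014 + 9484 = 11283

11283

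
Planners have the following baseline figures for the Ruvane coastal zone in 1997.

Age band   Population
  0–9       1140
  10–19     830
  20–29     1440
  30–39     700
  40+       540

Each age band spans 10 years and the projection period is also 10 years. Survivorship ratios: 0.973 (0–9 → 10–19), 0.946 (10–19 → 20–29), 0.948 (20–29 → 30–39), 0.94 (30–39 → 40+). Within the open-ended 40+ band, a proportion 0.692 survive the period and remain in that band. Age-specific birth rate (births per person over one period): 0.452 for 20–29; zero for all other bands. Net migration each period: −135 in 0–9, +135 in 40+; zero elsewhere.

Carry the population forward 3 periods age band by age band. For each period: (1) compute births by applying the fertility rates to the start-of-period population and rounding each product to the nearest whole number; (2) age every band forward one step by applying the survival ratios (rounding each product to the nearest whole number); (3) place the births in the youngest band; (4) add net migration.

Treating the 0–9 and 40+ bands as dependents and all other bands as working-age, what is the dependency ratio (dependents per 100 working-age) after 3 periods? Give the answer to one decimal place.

161.2

Call the bands 1 to 5, youngest first.
[period 1]
Births: 1440 * 0.452 = 651
Band 2: 1140 * 0.973 = 1109
Band 3: 830 * 0.946 = 785
Band 4: 1440 * 0.948 = 1365
Band 5: 700 * 0.94 + 540 * 0.692 = 658 + 374 = 1032
Net migration: Band 1 − 135 → 516; Band 5 + 135 → 1167
Population now: 0–9=516, 10–19=1109, 20–29=785, 30–39=1365, 40+=1167
[period 2]
Births: 785 * 0.452 = 355
Band 2: 516 * 0.973 = 502
Band 3: 1109 * 0.946 = 1049
Band 4: 785 * 0.948 = 744
Band 5: 1365 * 0.94 + 1167 * 0.692 = 1283 + 808 = 2091
Net migration: Band 1 − 135 → 220; Band 5 + 135 → 2226
Population now: 0–9=220, 10–19=502, 20–29=1049, 30–39=744, 40+=2226
[period 3]
Births: 1049 * 0.452 = 474
Band 2: 220 * 0.973 = 214
Band 3: 502 * 0.946 = 475
Band 4: 1049 * 0.948 = 994
Band 5: 744 * 0.94 + 2226 * 0.692 = 699 + 1540 = 2239
Net migration: Band 1 − 135 → 339; Band 5 + 135 → 2374
Population now: 0–9=339, 10–19=214, 20–29=475, 30–39=994, 40+=2374
Dependents (band 0–9 + band 40+) = 339 + 2374 = 2713; working-age = 1683; ratio = 2713/1683 × 100 = 161.2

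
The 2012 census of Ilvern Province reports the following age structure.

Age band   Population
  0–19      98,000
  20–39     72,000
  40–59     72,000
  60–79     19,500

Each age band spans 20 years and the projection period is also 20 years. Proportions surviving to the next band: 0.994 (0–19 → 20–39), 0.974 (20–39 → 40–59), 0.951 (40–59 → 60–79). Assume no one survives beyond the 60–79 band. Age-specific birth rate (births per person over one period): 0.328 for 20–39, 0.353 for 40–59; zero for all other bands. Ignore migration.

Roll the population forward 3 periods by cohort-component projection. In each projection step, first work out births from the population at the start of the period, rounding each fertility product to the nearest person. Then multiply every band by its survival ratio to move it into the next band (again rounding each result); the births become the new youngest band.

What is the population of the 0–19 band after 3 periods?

(Bands numbered youngest = 1 to oldest = 4.)
Period 1:
Births: 72000 × 0.328 = 23616 ; 72000 × 0.353 = 25416 → total 49032
Band 2: 98000 × 0.994 = 97412
Band 3: 72000 × 0.974 = 70128
Band 4: 72000 × 0.951 = 68472
Giving 49032 / 97412 / 70128 / 68472.
Period 2:
Births: 97412 × 0.328 = 31951 ; 70128 × 0.353 = 24755 → total 56706
Band 2: 49032 × 0.994 = 48738
Band 3: 97412 × 0.974 = 94879
Band 4: 70128 × 0.951 = 66692
Giving 56706 / 48738 / 94879 / 66692.
Period 3:
Births: 48738 × 0.328 = 15986 ; 94879 × 0.353 = 33492 → total 49478
Band 2: 56706 × 0.994 = 56366
Band 3: 48738 × 0.974 = 47471
Band 4: 94879 × 0.951 = 90230
Giving 49478 / 56366 / 47471 / 90230.

49478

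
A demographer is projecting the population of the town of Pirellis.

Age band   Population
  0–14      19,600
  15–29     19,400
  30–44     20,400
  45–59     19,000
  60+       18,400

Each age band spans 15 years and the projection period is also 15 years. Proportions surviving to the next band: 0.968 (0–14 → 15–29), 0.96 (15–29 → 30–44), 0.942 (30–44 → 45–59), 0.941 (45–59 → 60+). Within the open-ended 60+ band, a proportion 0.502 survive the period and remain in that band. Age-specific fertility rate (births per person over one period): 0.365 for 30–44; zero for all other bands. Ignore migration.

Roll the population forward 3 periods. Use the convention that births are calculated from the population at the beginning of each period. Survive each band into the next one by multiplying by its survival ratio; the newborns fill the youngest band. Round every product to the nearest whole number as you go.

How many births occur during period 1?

7446

After projecting period 1:
Births: 20400 × 0.365 = 7446
15–29: 19600 × 0.968 = 18973
30–44: 19400 × 0.96 = 18624
45–59: 20400 × 0.942 = 19217
60+: 19000 × 0.941 + 18400 × 0.502 = 17879 + 9237 = 27116
→ [7446, 18973, 18624, 19217, 27116]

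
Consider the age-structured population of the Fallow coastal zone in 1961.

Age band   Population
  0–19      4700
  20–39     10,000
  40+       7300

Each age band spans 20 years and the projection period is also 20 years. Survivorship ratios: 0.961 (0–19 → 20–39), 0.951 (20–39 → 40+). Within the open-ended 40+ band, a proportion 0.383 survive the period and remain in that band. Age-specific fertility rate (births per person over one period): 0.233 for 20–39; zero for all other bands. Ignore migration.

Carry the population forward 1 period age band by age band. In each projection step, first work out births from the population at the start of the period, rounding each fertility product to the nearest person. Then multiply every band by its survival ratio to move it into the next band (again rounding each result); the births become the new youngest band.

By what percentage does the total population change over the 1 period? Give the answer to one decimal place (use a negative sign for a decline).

-12.9

[period 1]
Births: 10000 × 0.233 = 2330
20–39: 4700 × 0.961 = 4517
40+: 10000 × 0.951 + 7300 × 0.383 = 9510 + 2796 = 12306
Population now: 0–19=2330, 20–39=4517, 40+=12306
Total: 22000 → 19153; change = -2847; percentage change = -12.9%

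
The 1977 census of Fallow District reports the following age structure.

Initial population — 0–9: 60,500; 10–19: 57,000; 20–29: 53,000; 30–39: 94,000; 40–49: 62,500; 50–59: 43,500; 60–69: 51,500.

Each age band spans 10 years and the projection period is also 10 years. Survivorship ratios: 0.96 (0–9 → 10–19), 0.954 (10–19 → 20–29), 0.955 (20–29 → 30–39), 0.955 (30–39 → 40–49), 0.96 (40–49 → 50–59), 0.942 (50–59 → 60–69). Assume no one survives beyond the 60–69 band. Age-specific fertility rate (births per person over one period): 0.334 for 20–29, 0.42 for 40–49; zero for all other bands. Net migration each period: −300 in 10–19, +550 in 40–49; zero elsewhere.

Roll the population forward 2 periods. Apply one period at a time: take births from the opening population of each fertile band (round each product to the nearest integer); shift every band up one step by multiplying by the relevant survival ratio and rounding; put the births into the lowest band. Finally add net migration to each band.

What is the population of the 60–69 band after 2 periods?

(Groups numbered youngest = 1 to oldest = 7.)
— Period 1 —
Births: 53000 × 0.334 = 17702, 62500 × 0.42 = 26250 → total 43952
Group 2: 60500 × 0.96 = 58080
Group 3: 57000 × 0.954 = 54378
Group 4: 53000 × 0.955 = 50615
Group 5: 94000 × 0.955 = 89770
Group 6: 62500 × 0.96 = 60000
Group 7: 43500 × 0.942 = 40977
Net migration: Group 2 − 300 → 57780; Group 5 + 550 → 90320
Giving 43952 / 57780 / 54378 / 50615 / 90320 / 60000 / 40977.
— Period 2 —
Births: 54378 × 0.334 = 18162, 90320 × 0.42 = 37934 → total 56096
Group 2: 43952 × 0.96 = 42194
Group 3: 57780 × 0.954 = 55122
Group 4: 54378 × 0.955 = 51931
Group 5: 50615 × 0.955 = 48337
Group 6: 90320 × 0.96 = 86707
Group 7: 60000 × 0.942 = 56520
Net migration: Group 2 − 300 → 41894; Group 5 + 550 → 48887
Giving 56096 / 41894 / 55122 / 51931 / 48887 / 86707 / 56520.

56520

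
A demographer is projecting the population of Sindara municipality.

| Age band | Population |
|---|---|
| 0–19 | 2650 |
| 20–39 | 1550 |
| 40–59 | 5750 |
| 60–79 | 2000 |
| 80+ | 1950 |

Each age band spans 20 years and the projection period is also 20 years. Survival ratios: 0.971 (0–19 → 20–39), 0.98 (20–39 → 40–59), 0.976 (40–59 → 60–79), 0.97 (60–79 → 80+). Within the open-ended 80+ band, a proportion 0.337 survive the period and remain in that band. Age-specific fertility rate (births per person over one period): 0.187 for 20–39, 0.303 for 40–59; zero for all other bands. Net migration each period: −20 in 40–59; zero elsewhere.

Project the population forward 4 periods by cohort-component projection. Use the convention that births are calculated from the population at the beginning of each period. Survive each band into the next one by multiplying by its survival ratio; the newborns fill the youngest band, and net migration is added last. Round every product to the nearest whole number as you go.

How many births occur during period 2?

935

Call the groups 1 to 5, youngest first.
— Period 1 —
Births: 1550 * 0.187 = 290  |  5750 * 0.303 = 1742 — total 2032
Group 2: 2650 * 0.971 = 2573
Group 3: 1550 * 0.98 = 1519
Group 4: 5750 * 0.976 = 5612
Group 5: 2000 * 0.97 + 1950 * 0.337 = 1940 + 657 = 2597
Net migration: Group 3 − 20 → 1499
Giving 2032 / 2573 / 1499 / 5612 / 2597.
— Period 2 —
Births: 2573 * 0.187 = 481  |  1499 * 0.303 = 454 — total 935
Group 2: 2032 * 0.971 = 1973
Group 3: 2573 * 0.98 = 2522
Group 4: 1499 * 0.976 = 1463
Group 5: 5612 * 0.97 + 2597 * 0.337 = 5444 + 875 = 6319
Net migration: Group 3 − 20 → 2502
Giving 935 / 1973 / 2502 / 1463 / 6319.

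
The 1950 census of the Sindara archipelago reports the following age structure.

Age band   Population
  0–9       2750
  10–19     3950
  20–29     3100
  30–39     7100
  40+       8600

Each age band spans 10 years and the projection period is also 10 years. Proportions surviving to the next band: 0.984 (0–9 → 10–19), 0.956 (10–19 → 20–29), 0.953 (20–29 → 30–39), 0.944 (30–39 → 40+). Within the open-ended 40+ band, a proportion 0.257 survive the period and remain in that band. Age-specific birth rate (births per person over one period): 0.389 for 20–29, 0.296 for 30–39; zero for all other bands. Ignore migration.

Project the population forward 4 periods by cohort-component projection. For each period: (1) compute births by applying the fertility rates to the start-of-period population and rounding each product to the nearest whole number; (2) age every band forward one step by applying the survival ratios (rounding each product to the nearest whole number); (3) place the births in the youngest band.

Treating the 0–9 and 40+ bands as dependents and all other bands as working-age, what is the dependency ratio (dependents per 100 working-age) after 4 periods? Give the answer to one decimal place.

(Groups numbered youngest = 1 to oldest = 5.)
Period 1:
Births: 3100 * 0.389 = 1206, 7100 * 0.296 = 2102 → total 3308
Group 2: 2750 * 0.984 = 2706
Group 3: 3950 * 0.956 = 3776
Group 4: 3100 * 0.953 = 2954
Group 5: 7100 * 0.944 + 8600 * 0.257 = 6702 + 2210 = 8912
End of period: [3308, 2706, 3776, 2954, 8912]
Period 2:
Births: 3776 * 0.389 = 1469, 2954 * 0.296 = 874 → total 2343
Group 2: 3308 * 0.984 = 3255
Group 3: 2706 * 0.956 = 2587
Group 4: 3776 * 0.953 = 3599
Group 5: 2954 * 0.944 + 8912 * 0.257 = 2789 + 2290 = 5079
End of period: [2343, 3255, 2587, 3599, 5079]
Period 3:
Births: 2587 * 0.389 = 1006, 3599 * 0.296 = 1065 → total 2071
Group 2: 2343 * 0.984 = 2306
Group 3: 3255 * 0.956 = 3112
Group 4: 2587 * 0.953 = 2465
Group 5: 3599 * 0.944 + 5079 * 0.257 = 3397 + 1305 = 4702
End of period: [2071, 2306, 3112, 2465, 4702]
Period 4:
Births: 3112 * 0.389 = 1211, 2465 * 0.296 = 730 → total 1941
Group 2: 2071 * 0.984 = 2038
Group 3: 2306 * 0.956 = 2205
Group 4: 3112 * 0.953 = 2966
Group 5: 2465 * 0.944 + 4702 * 0.257 = 2327 + 1208 = 3535
End of period: [1941, 2038, 2205, 2966, 3535]
Dependents (band 0–9 + band 40+) = 1941 + 3535 = 5476; working-age = 7209; ratio = 5476/7209 × 100 = 76.0

76.0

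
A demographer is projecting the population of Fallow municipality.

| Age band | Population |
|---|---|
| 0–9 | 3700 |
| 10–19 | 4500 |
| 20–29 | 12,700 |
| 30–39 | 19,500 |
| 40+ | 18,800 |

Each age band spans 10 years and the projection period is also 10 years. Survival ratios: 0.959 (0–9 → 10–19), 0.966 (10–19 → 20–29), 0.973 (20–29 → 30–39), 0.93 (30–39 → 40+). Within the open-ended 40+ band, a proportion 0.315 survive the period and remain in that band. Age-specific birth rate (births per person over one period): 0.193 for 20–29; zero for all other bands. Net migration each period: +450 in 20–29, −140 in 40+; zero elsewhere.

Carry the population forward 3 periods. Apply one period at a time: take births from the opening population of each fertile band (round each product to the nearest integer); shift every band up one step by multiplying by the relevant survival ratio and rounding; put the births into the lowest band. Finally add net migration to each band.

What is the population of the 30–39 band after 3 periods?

[period 1]
Births: 12700 * 0.193 = 2451
10–19: 3700 * 0.959 = 3548
20–29: 4500 * 0.966 = 4347
30–39: 12700 * 0.973 = 12357
40+: 19500 * 0.93 + 18800 * 0.315 = 18135 + 5922 = 24057
Net migration: 20–29 + 450 → 4797; 40+ − 140 → 23917
→ [2451, 3548, 4797, 12357, 23917]
[period 2]
Births: 4797 * 0.193 = 926
10–19: 2451 * 0.959 = 2351
20–29: 3548 * 0.966 = 3427
30–39: 4797 * 0.973 = 4667
40+: 12357 * 0.93 + 23917 * 0.315 = 11492 + 7534 = 19026
Net migration: 20–29 + 450 → 3877; 40+ − 140 → 18886
→ [926, 2351, 3877, 4667, 18886]
[period 3]
Births: 3877 * 0.193 = 748
10–19: 926 * 0.959 = 888
20–29: 2351 * 0.966 = 2271
30–39: 3877 * 0.973 = 3772
40+: 4667 * 0.93 + 18886 * 0.315 = 4340 + 5949 = 10289
Net migration: 20–29 + 450 → 2721; 40+ − 140 → 10149
→ [748, 888, 2721, 3772, 10149]

3772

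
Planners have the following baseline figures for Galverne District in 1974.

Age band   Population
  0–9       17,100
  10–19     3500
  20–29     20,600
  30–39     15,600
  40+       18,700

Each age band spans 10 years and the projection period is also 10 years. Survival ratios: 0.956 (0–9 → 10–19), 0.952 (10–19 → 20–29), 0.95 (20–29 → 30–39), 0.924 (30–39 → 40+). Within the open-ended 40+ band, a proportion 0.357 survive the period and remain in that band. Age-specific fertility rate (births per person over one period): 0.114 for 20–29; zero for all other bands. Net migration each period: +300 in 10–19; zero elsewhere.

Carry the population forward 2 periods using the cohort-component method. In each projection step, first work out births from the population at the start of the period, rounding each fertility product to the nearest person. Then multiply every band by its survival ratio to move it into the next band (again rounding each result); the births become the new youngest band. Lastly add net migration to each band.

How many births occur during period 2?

Period 1.
Births: 20600 * 0.114 = 2348
10–19: 17100 * 0.956 = 16348
20–29: 3500 * 0.952 = 3332
30–39: 20600 * 0.95 = 19570
40+: 15600 * 0.924 + 18700 * 0.357 = 14414 + 6676 = 21090
Net migration: 10–19 + 300 → 16648
Giving 2348 / 16648 / 3332 / 19570 / 21090.
Period 2.
Births: 3332 * 0.114 = 380
10–19: 2348 * 0.956 = 2245
20–29: 16648 * 0.952 = 15849
30–39: 3332 * 0.95 = 3165
40+: 19570 * 0.924 + 21090 * 0.357 = 18083 + 7529 = 25612
Net migration: 10–19 + 300 → 2545
Giving 380 / 2545 / 15849 / 3165 / 25612.

380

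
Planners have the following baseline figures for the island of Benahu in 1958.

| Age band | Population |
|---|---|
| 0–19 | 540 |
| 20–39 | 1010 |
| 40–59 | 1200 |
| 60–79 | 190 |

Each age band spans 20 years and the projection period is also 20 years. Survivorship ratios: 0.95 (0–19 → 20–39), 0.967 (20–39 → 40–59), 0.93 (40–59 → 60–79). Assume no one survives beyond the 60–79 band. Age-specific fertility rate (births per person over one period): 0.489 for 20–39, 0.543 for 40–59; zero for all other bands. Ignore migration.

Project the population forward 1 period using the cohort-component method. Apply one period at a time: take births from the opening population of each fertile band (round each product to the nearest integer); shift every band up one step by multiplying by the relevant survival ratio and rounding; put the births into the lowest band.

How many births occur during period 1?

(Groups numbered youngest = 1 to oldest = 4.)
After projecting period 1:
Births: 1010 × 0.489 = 494  |  1200 × 0.543 = 652 — total 1146
Group 2: 540 × 0.95 = 513
Group 3: 1010 × 0.967 = 977
Group 4: 1200 × 0.93 = 1116
Population now: 0–19=1146, 20–39=513, 40–59=977, 60–79=1116

1146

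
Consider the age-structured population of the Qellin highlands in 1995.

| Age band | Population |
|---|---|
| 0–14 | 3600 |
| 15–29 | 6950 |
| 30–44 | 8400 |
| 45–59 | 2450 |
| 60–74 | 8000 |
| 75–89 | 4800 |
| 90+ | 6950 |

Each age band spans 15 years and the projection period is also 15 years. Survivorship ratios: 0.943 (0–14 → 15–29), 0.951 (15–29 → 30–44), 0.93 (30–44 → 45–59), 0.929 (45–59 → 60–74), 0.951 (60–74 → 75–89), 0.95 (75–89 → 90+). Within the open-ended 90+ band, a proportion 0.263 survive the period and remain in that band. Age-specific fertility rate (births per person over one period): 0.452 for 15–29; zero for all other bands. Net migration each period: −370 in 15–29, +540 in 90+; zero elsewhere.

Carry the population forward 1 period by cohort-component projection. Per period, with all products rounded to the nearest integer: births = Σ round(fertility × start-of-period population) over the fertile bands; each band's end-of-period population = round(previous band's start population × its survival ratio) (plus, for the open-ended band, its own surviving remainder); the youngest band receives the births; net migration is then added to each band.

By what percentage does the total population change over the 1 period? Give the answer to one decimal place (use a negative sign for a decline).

-9.1

Period 1.
Births: 6950 × 0.452 = 3141
15–29: 3600 × 0.943 = 3395
30–44: 6950 × 0.951 = 6609
45–59: 8400 × 0.93 = 7812
60–74: 2450 × 0.929 = 2276
75–89: 8000 × 0.951 = 7608
90+: 4800 × 0.95 + 6950 × 0.263 = 4560 + 1828 = 6388
Net migration: 15–29 − 370 → 3025; 90+ + 540 → 6928
→ [3141, 3025, 6609, 7812, 2276, 7608, 6928]
Total: 41150 → 37399; change = -3751; percentage change = -9.1%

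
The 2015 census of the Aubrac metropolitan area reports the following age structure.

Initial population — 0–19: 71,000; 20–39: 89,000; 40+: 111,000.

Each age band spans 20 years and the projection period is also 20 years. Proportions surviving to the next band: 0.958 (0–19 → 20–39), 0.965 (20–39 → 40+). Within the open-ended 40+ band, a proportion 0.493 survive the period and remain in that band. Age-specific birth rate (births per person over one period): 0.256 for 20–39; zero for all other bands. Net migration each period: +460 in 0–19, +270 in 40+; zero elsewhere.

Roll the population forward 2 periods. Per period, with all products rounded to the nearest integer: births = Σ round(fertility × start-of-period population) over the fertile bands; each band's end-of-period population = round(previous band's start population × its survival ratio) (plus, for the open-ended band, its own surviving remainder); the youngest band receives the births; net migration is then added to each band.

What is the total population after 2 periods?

175501

Period 1.
Births: 89000 * 0.256 = 22784
20–39: 71000 * 0.958 = 68018
40+: 89000 * 0.965 + 111000 * 0.493 = 85885 + 54723 = 140608
Net migration: 0–19 + 460 → 23244; 40+ + 270 → 140878
Population now: 0–19=23244, 20–39=68018, 40+=140878
Period 2.
Births: 68018 * 0.256 = 17413
20–39: 23244 * 0.958 = 22268
40+: 68018 * 0.965 + 140878 * 0.493 = 65637 + 69453 = 135090
Net migration: 0–19 + 460 → 17873; 40+ + 270 → 135360
Population now: 0–19=17873, 20–39=22268, 40+=135360
Total after period 2: 17873 + 22268 + 135360 = 175501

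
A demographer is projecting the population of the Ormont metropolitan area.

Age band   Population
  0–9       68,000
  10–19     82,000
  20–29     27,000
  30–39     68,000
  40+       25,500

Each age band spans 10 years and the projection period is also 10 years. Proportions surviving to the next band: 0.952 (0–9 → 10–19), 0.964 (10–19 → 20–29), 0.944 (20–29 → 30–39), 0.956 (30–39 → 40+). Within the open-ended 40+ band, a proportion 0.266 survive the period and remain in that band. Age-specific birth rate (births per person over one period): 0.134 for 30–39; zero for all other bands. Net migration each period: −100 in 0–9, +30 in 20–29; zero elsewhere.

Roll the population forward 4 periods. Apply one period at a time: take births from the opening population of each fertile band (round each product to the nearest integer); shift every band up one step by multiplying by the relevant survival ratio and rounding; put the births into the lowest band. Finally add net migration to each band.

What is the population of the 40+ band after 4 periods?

Period 1.
Births: 68000 × 0.134 = 9112
10–19: 68000 × 0.952 = 64736
20–29: 82000 × 0.964 = 79048
30–39: 27000 × 0.944 = 25488
40+: 68000 × 0.956 + 25500 × 0.266 = 65008 + 6783 = 71791
Net migration: 0–9 − 100 → 9012; 20–29 + 30 → 79078
Giving 9012 / 64736 / 79078 / 25488 / 71791.
Period 2.
Births: 25488 × 0.134 = 3415
10–19: 9012 × 0.952 = 8579
20–29: 64736 × 0.964 = 62406
30–39: 79078 × 0.944 = 74650
40+: 25488 × 0.956 + 71791 × 0.266 = 24367 + 19096 = 43463
Net migration: 0–9 − 100 → 3315; 20–29 + 30 → 62436
Giving 3315 / 8579 / 62436 / 74650 / 43463.
Period 3.
Births: 74650 × 0.134 = 10003
10–19: 3315 × 0.952 = 3156
20–29: 8579 × 0.964 = 8270
30–39: 62436 × 0.944 = 58940
40+: 74650 × 0.956 + 43463 × 0.266 = 71365 + 11561 = 82926
Net migration: 0–9 − 100 → 9903; 20–29 + 30 → 8300
Giving 9903 / 3156 / 8300 / 58940 / 82926.
Period 4.
Births: 58940 × 0.134 = 7898
10–19: 9903 × 0.952 = 9428
20–29: 3156 × 0.964 = 3042
30–39: 8300 × 0.944 = 7835
40+: 58940 × 0.956 + 82926 × 0.266 = 56347 + 22058 = 78405
Net migration: 0–9 − 100 → 7798; 20–29 + 30 → 3072
Giving 7798 / 9428 / 3072 / 7835 / 78405.

78405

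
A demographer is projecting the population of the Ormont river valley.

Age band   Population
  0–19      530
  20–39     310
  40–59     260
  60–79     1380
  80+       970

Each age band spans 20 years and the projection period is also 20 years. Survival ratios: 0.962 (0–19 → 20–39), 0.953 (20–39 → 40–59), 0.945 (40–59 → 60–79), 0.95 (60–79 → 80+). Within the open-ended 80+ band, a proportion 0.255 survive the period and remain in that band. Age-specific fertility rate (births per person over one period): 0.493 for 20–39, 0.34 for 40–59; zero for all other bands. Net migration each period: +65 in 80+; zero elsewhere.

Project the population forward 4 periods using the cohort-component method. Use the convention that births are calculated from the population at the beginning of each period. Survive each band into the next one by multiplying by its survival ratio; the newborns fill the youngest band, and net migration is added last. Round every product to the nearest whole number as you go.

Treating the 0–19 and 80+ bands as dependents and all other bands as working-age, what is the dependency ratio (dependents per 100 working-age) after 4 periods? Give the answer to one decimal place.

109.4

Period 1.
Births: 310 * 0.493 = 153, 260 * 0.34 = 88 → total 241
20–39: 530 * 0.962 = 510
40–59: 310 * 0.953 = 295
60–79: 260 * 0.945 = 246
80+: 1380 * 0.95 + 970 * 0.255 = 1311 + 247 = 1558
Net migration: 80+ + 65 → 1623
→ [241, 510, 295, 246, 1623]
Period 2.
Births: 510 * 0.493 = 251, 295 * 0.34 = 100 → total 351
20–39: 241 * 0.962 = 232
40–59: 510 * 0.953 = 486
60–79: 295 * 0.945 = 279
80+: 246 * 0.95 + 1623 * 0.255 = 234 + 414 = 648
Net migration: 80+ + 65 → 713
→ [351, 232, 486, 279, 713]
Period 3.
Births: 232 * 0.493 = 114, 486 * 0.34 = 165 → total 279
20–39: 351 * 0.962 = 338
40–59: 232 * 0.953 = 221
60–79: 486 * 0.945 = 459
80+: 279 * 0.95 + 713 * 0.255 = 265 + 182 = 447
Net migration: 80+ + 65 → 512
→ [279, 338, 221, 459, 512]
Period 4.
Births: 338 * 0.493 = 167, 221 * 0.34 = 75 → total 242
20–39: 279 * 0.962 = 268
40–59: 338 * 0.953 = 322
60–79: 221 * 0.945 = 209
80+: 459 * 0.95 + 512 * 0.255 = 436 + 131 = 567
Net migration: 80+ + 65 → 632
→ [242, 268, 322, 209, 632]
Dependents (band 0–19 + band 80+) = 242 + 632 = 874; working-age = 799; ratio = 874/799 × 100 = 109.4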